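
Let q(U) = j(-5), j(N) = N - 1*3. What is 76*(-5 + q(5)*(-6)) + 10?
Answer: 3278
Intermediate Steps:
j(N) = -3 + N (j(N) = N - 3 = -3 + N)
q(U) = -8 (q(U) = -3 - 5 = -8)
76*(-5 + q(5)*(-6)) + 10 = 76*(-5 - 8*(-6)) + 10 = 76*(-5 + 48) + 10 = 76*43 + 10 = 3268 + 10 = 3278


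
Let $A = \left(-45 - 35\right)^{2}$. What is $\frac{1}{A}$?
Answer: $\frac{1}{6400} \approx 0.00015625$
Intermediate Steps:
$A = 6400$ ($A = \left(-45 - 35\right)^{2} = \left(-80\right)^{2} = 6400$)
$\frac{1}{A} = \frac{1}{6400}$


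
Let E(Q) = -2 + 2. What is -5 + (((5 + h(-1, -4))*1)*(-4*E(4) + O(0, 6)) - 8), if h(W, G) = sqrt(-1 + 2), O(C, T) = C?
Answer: -13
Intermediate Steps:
E(Q) = 0
h(W, G) = 1 (h(W, G) = sqrt(1) = 1)
-5 + (((5 + h(-1, -4))*1)*(-4*E(4) + O(0, 6)) - 8) = -5 + (((5 + 1)*1)*(-4*0 + 0) - 8) = -5 + ((6*1)*(0 + 0) - 8) = -5 + (6*0 - 8) = -5 + (0 - 8) = -5 - 8 = -13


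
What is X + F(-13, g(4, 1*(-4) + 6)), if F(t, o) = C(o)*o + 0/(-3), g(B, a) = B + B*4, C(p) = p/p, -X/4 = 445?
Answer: -1760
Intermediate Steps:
X = -1780 (X = -4*445 = -1780)
C(p) = 1
g(B, a) = 5*B (g(B, a) = B + 4*B = 5*B)
F(t, o) = o (F(t, o) = 1*o + 0/(-3) = o + 0*(-⅓) = o + 0 = o)
X + F(-13, g(4, 1*(-4) + 6)) = -1780 + 5*4 = -1780 + 20 = -1760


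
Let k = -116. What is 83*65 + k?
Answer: 5279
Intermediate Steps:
83*65 + k = 83*65 - 116 = 5395 - 116 = 5279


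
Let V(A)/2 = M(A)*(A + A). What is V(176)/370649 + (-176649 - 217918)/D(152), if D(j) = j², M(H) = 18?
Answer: -145953090095/8563474496 ≈ -17.044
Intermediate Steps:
V(A) = 72*A (V(A) = 2*(18*(A + A)) = 2*(18*(2*A)) = 2*(36*A) = 72*A)
V(176)/370649 + (-176649 - 217918)/D(152) = (72*176)/370649 + (-176649 - 217918)/(152²) = 12672*(1/370649) - 394567/23104 = 12672/370649 - 394567*1/23104 = 12672/370649 - 394567/23104 = -145953090095/8563474496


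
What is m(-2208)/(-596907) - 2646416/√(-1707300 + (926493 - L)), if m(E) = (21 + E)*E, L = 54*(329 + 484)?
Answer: -536544/66323 + 2646416*I*√824709/824709 ≈ -8.0899 + 2914.1*I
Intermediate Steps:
L = 43902 (L = 54*813 = 43902)
m(E) = E*(21 + E)
m(-2208)/(-596907) - 2646416/√(-1707300 + (926493 - L)) = -2208*(21 - 2208)/(-596907) - 2646416/√(-1707300 + (926493 - 1*43902)) = -2208*(-2187)*(-1/596907) - 2646416/√(-1707300 + (926493 - 43902)) = 4828896*(-1/596907) - 2646416/√(-1707300 + 882591) = -536544/66323 - 2646416*(-I*√824709/824709) = -536544/66323 - (-2646416)*I*√824709/824709 = -536544/66323 + 2646416*I*√824709/824709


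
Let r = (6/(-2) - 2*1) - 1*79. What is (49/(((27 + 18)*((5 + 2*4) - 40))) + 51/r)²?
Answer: 485188729/1157360400 ≈ 0.41922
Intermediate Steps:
r = -84 (r = (6*(-½) - 2) - 79 = (-3 - 2) - 79 = -5 - 79 = -84)
(49/(((27 + 18)*((5 + 2*4) - 40))) + 51/r)² = (49/(((27 + 18)*((5 + 2*4) - 40))) + 51/(-84))² = (49/((45*((5 + 8) - 40))) + 51*(-1/84))² = (49/((45*(13 - 40))) - 17/28)² = (49/((45*(-27))) - 17/28)² = (49/(-1215) - 17/28)² = (49*(-1/1215) - 17/28)² = (-49/1215 - 17/28)² = (-22027/34020)² = 485188729/1157360400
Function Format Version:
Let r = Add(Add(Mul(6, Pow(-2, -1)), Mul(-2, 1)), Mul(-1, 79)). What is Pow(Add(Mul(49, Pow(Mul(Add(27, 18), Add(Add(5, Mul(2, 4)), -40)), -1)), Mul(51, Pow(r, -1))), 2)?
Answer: Rational(485188729, 1157360400) ≈ 0.41922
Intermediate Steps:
r = -84 (r = Add(Add(Mul(6, Rational(-1, 2)), -2), -79) = Add(Add(-3, -2), -79) = Add(-5, -79) = -84)
Pow(Add(Mul(49, Pow(Mul(Add(27, 18), Add(Add(5, Mul(2, 4)), -40)), -1)), Mul(51, Pow(r, -1))), 2) = Pow(Add(Mul(49, Pow(Mul(Add(27, 18), Add(Add(5, Mul(2, 4)), -40)), -1)), Mul(51, Pow(-84, -1))), 2) = Pow(Add(Mul(49, Pow(Mul(45, Add(Add(5, 8), -40)), -1)), Mul(51, Rational(-1, 84))), 2) = Pow(Add(Mul(49, Pow(Mul(45, Add(13, -40)), -1)), Rational(-17, 28)), 2) = Pow(Add(Mul(49, Pow(Mul(45, -27), -1)), Rational(-17, 28)), 2) = Pow(Add(Mul(49, Pow(-1215, -1)), Rational(-17, 28)), 2) = Pow(Add(Mul(49, Rational(-1, 1215)), Rational(-17, 28)), 2) = Pow(Add(Rational(-49, 1215), Rational(-17, 28)), 2) = Pow(Rational(-22027, 34020), 2) = Rational(485188729, 1157360400)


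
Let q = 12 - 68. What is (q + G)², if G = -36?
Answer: 8464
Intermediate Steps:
q = -56
(q + G)² = (-56 - 36)² = (-92)² = 8464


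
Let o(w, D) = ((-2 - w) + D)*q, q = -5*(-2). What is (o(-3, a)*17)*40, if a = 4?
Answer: 34000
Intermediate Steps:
q = 10
o(w, D) = -20 - 10*w + 10*D (o(w, D) = ((-2 - w) + D)*10 = (-2 + D - w)*10 = -20 - 10*w + 10*D)
(o(-3, a)*17)*40 = ((-20 - 10*(-3) + 10*4)*17)*40 = ((-20 + 30 + 40)*17)*40 = (50*17)*40 = 850*40 = 34000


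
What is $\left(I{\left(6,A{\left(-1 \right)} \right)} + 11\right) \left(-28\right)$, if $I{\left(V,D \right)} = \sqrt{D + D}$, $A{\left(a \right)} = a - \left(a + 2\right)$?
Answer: $-308 - 56 i \approx -308.0 - 56.0 i$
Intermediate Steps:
$A{\left(a \right)} = -2$ ($A{\left(a \right)} = a - \left(2 + a\right) = -2$)
$I{\left(V,D \right)} = \sqrt{2} \sqrt{D}$ ($I{\left(V,D \right)} = \sqrt{2 D} = \sqrt{2} \sqrt{D}$)
$\left(I{\left(6,A{\left(-1 \right)} \right)} + 11\right) \left(-28\right) = \left(\sqrt{2} \sqrt{-2} + 11\right) \left(-28\right) = \left(\sqrt{2} i \sqrt{2} + 11\right) \left(-28\right) = \left(2 i + 11\right) \left(-28\right) = \left(11 + 2 i\right) \left(-28\right) = -308 - 56 i$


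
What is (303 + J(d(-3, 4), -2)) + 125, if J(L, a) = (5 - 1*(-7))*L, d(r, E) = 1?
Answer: 440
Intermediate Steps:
J(L, a) = 12*L (J(L, a) = (5 + 7)*L = 12*L)
(303 + J(d(-3, 4), -2)) + 125 = (303 + 12*1) + 125 = (303 + 12) + 125 = 315 + 125 = 440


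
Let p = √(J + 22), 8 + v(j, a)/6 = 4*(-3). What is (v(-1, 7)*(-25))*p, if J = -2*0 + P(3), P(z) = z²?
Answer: 3000*√31 ≈ 16703.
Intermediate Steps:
v(j, a) = -120 (v(j, a) = -48 + 6*(4*(-3)) = -48 + 6*(-12) = -48 - 72 = -120)
J = 9 (J = -2*0 + 3² = 0 + 9 = 9)
p = √31 (p = √(9 + 22) = √31 ≈ 5.5678)
(v(-1, 7)*(-25))*p = (-120*(-25))*√31 = 3000*√31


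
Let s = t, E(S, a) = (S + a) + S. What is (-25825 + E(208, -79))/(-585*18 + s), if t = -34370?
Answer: 6372/11225 ≈ 0.56766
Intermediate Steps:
E(S, a) = a + 2*S
s = -34370
(-25825 + E(208, -79))/(-585*18 + s) = (-25825 + (-79 + 2*208))/(-585*18 - 34370) = (-25825 + (-79 + 416))/(-10530 - 34370) = (-25825 + 337)/(-44900) = -25488*(-1/44900) = 6372/11225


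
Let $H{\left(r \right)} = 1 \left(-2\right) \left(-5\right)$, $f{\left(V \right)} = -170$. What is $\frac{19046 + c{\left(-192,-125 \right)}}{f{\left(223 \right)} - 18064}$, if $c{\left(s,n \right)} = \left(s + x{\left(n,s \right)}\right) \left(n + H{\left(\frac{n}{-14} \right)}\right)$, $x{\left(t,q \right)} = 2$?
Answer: $- \frac{2272}{1013} \approx -2.2428$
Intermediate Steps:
$H{\left(r \right)} = 10$ ($H{\left(r \right)} = \left(-2\right) \left(-5\right) = 10$)
$c{\left(s,n \right)} = \left(2 + s\right) \left(10 + n\right)$ ($c{\left(s,n \right)} = \left(s + 2\right) \left(n + 10\right) = \left(2 + s\right) \left(10 + n\right)$)
$\frac{19046 + c{\left(-192,-125 \right)}}{f{\left(223 \right)} - 18064} = \frac{19046 + \left(20 + 2 \left(-125\right) + 10 \left(-192\right) - -24000\right)}{-170 - 18064} = \frac{19046 + \left(20 - 250 - 1920 + 24000\right)}{-18234} = \left(19046 + 21850\right) \left(- \frac{1}{18234}\right) = 40896 \left(- \frac{1}{18234}\right) = - \frac{2272}{1013}$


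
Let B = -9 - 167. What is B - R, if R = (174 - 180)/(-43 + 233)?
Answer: -16717/95 ≈ -175.97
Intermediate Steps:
B = -176
R = -3/95 (R = -6/190 = -6*1/190 = -3/95 ≈ -0.031579)
B - R = -176 - 1*(-3/95) = -176 + 3/95 = -16717/95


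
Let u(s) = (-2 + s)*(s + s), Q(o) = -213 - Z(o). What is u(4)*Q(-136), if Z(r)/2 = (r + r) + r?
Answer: 9648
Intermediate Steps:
Z(r) = 6*r (Z(r) = 2*((r + r) + r) = 2*(2*r + r) = 2*(3*r) = 6*r)
Q(o) = -213 - 6*o
u(s) = 2*s*(-2 + s) (u(s) = (-2 + s)*(2*s) = 2*s*(-2 + s))
u(4)*Q(-136) = (2*4*(-2 + 4))*(-213 - 6*(-136)) = (2*4*2)*(-213 + 816) = 16*603 = 9648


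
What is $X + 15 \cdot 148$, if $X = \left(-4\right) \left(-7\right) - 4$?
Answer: $2244$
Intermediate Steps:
$X = 24$ ($X = 28 - 4 = 24$)
$X + 15 \cdot 148 = 24 + 15 \cdot 148 = 24 + 2220 = 2244$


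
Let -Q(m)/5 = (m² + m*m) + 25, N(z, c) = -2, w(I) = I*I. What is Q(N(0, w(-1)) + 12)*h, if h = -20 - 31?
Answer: 57375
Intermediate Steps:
w(I) = I²
Q(m) = -125 - 10*m² (Q(m) = -5*((m² + m*m) + 25) = -5*((m² + m²) + 25) = -5*(2*m² + 25) = -5*(25 + 2*m²) = -125 - 10*m²)
h = -51
Q(N(0, w(-1)) + 12)*h = (-125 - 10*(-2 + 12)²)*(-51) = (-125 - 10*10²)*(-51) = (-125 - 10*100)*(-51) = (-125 - 1000)*(-51) = -1125*(-51) = 57375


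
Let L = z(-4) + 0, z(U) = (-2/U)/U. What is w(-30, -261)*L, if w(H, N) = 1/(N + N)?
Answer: 1/4176 ≈ 0.00023946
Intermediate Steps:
z(U) = -2/U²
w(H, N) = 1/(2*N)
L = -⅛ (L = -2/(-4)² + 0 = -2*1/16 + 0 = -⅛ + 0 = -⅛ ≈ -0.12500)
w(-30, -261)*L = ((½)/(-261))*(-⅛) = ((½)*(-1/261))*(-⅛) = -1/522*(-⅛) = 1/4176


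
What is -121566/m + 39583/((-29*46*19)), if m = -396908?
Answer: -68639117/54674077 ≈ -1.2554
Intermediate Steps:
-121566/m + 39583/((-29*46*19)) = -121566/(-396908) + 39583/((-29*46*19)) = -121566*(-1/396908) + 39583/((-1334*19)) = 60783/198454 + 39583/(-25346) = 60783/198454 + 39583*(-1/25346) = 60783/198454 - 1721/1102 = -68639117/54674077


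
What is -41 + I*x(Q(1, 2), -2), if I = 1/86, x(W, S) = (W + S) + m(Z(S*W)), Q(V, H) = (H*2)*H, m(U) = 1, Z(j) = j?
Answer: -3519/86 ≈ -40.919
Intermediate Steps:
Q(V, H) = 2*H² (Q(V, H) = (2*H)*H = 2*H²)
x(W, S) = 1 + S + W (x(W, S) = (W + S) + 1 = (S + W) + 1 = 1 + S + W)
I = 1/86 ≈ 0.011628
-41 + I*x(Q(1, 2), -2) = -41 + (1 - 2 + 2*2²)/86 = -41 + (1 - 2 + 2*4)/86 = -41 + (1 - 2 + 8)/86 = -41 + (1/86)*7 = -41 + 7/86 = -3519/86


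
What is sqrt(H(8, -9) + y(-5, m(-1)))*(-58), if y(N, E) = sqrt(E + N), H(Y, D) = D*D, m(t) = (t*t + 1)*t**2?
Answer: -58*sqrt(81 + I*sqrt(3)) ≈ -522.03 - 5.5807*I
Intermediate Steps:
m(t) = t**2*(1 + t**2) (m(t) = (t**2 + 1)*t**2 = (1 + t**2)*t**2 = t**2*(1 + t**2))
H(Y, D) = D**2
sqrt(H(8, -9) + y(-5, m(-1)))*(-58) = sqrt((-9)**2 + sqrt(((-1)**2 + (-1)**4) - 5))*(-58) = sqrt(81 + sqrt((1 + 1) - 5))*(-58) = sqrt(81 + sqrt(2 - 5))*(-58) = sqrt(81 + sqrt(-3))*(-58) = sqrt(81 + I*sqrt(3))*(-58) = -58*sqrt(81 + I*sqrt(3))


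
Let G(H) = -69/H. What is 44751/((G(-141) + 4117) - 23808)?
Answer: -2103297/925454 ≈ -2.2727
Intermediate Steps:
44751/((G(-141) + 4117) - 23808) = 44751/((-69/(-141) + 4117) - 23808) = 44751/((-69*(-1/141) + 4117) - 23808) = 44751/((23/47 + 4117) - 23808) = 44751/(193522/47 - 23808) = 44751/(-925454/47) = 44751*(-47/925454) = -2103297/925454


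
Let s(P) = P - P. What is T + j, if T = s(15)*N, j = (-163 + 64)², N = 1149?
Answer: 9801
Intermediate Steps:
s(P) = 0
j = 9801 (j = (-99)² = 9801)
T = 0 (T = 0*1149 = 0)
T + j = 0 + 9801 = 9801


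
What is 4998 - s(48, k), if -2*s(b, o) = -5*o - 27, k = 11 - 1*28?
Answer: 5027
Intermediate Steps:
k = -17 (k = 11 - 28 = -17)
s(b, o) = 27/2 + 5*o/2 (s(b, o) = -(-5*o - 27)/2 = -(-27 - 5*o)/2 = 27/2 + 5*o/2)
4998 - s(48, k) = 4998 - (27/2 + (5/2)*(-17)) = 4998 - (27/2 - 85/2) = 4998 - 1*(-29) = 4998 + 29 = 5027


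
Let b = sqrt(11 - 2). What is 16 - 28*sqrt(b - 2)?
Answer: -12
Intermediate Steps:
b = 3 (b = sqrt(9) = 3)
16 - 28*sqrt(b - 2) = 16 - 28*sqrt(3 - 2) = 16 - 28*sqrt(1) = 16 - 28*1 = 16 - 28 = -12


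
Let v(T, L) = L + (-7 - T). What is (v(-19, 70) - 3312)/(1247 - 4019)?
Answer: 1615/1386 ≈ 1.1652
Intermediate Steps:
v(T, L) = -7 + L - T
(v(-19, 70) - 3312)/(1247 - 4019) = ((-7 + 70 - 1*(-19)) - 3312)/(1247 - 4019) = ((-7 + 70 + 19) - 3312)/(-2772) = (82 - 3312)*(-1/2772) = -3230*(-1/2772) = 1615/1386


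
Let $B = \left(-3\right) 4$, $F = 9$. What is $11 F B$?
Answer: $-1188$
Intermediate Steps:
$B = -12$
$11 F B = 11 \cdot 9 \left(-12\right) = 99 \left(-12\right) = -1188$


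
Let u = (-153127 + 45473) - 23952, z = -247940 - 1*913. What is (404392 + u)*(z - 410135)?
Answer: -179762700568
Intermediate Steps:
z = -248853 (z = -247940 - 913 = -248853)
u = -131606 (u = -107654 - 23952 = -131606)
(404392 + u)*(z - 410135) = (404392 - 131606)*(-248853 - 410135) = 272786*(-658988) = -179762700568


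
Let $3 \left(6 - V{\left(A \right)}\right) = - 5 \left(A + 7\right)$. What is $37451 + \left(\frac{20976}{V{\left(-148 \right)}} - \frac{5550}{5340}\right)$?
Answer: $\frac{1522801569}{40762} \approx 37358.0$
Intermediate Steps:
$V{\left(A \right)} = \frac{53}{3} + \frac{5 A}{3}$ ($V{\left(A \right)} = 6 - \frac{\left(-5\right) \left(A + 7\right)}{3} = 6 - \frac{\left(-5\right) \left(7 + A\right)}{3} = 6 - \frac{-35 - 5 A}{3} = 6 + \left(\frac{35}{3} + \frac{5 A}{3}\right) = \frac{53}{3} + \frac{5 A}{3}$)
$37451 + \left(\frac{20976}{V{\left(-148 \right)}} - \frac{5550}{5340}\right) = 37451 + \left(\frac{20976}{\frac{53}{3} + \frac{5}{3} \left(-148\right)} - \frac{5550}{5340}\right) = 37451 + \left(\frac{20976}{\frac{53}{3} - \frac{740}{3}} - \frac{185}{178}\right) = 37451 + \left(\frac{20976}{-229} - \frac{185}{178}\right) = 37451 + \left(20976 \left(- \frac{1}{229}\right) - \frac{185}{178}\right) = 37451 - \frac{3776093}{40762} = \frac{1522801569}{40762}$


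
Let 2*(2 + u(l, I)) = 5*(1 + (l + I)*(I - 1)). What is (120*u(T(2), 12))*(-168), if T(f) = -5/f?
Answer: -5276880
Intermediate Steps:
u(l, I) = 1/2 + 5*(-1 + I)*(I + l)/2 (u(l, I) = -2 + (5*(1 + (l + I)*(I - 1)))/2 = -2 + (5*(1 + (I + l)*(-1 + I)))/2 = -2 + (5*(1 + (-1 + I)*(I + l)))/2 = -2 + (5 + 5*(-1 + I)*(I + l))/2 = -2 + (5/2 + 5*(-1 + I)*(I + l)/2) = 1/2 + 5*(-1 + I)*(I + l)/2)
(120*u(T(2), 12))*(-168) = (120*(1/2 - 5/2*12 - (-25)/(2*2) + (5/2)*12**2 + (5/2)*12*(-5/2)))*(-168) = (120*(1/2 - 30 - (-25)/(2*2) + (5/2)*144 + (5/2)*12*(-5*1/2)))*(-168) = (120*(1/2 - 30 - 5/2*(-5/2) + 360 + (5/2)*12*(-5/2)))*(-168) = (120*(1/2 - 30 + 25/4 + 360 - 75))*(-168) = (120*(1047/4))*(-168) = 31410*(-168) = -5276880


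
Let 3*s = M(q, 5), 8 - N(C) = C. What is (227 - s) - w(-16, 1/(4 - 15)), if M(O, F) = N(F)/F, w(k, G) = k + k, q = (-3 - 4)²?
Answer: 1294/5 ≈ 258.80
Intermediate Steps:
q = 49 (q = (-7)² = 49)
N(C) = 8 - C
w(k, G) = 2*k
M(O, F) = (8 - F)/F
s = ⅕ (s = ((8 - 1*5)/5)/3 = ((8 - 5)/5)/3 = ((⅕)*3)/3 = (⅓)*(⅗) = ⅕ ≈ 0.20000)
(227 - s) - w(-16, 1/(4 - 15)) = (227 - 1*⅕) - 2*(-16) = (227 - ⅕) - 1*(-32) = 1134/5 + 32 = 1294/5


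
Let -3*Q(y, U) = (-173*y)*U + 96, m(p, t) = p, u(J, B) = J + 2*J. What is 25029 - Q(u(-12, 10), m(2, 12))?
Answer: 29213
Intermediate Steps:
u(J, B) = 3*J
Q(y, U) = -32 + 173*U*y/3 (Q(y, U) = -((-173*y)*U + 96)/3 = -(-173*U*y + 96)/3 = -(96 - 173*U*y)/3 = -32 + 173*U*y/3)
25029 - Q(u(-12, 10), m(2, 12)) = 25029 - (-32 + (173/3)*2*(3*(-12))) = 25029 - (-32 + (173/3)*2*(-36)) = 25029 - (-32 - 4152) = 25029 - 1*(-4184) = 25029 + 4184 = 29213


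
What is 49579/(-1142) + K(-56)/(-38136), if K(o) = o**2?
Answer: -33827251/777702 ≈ -43.496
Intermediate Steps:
49579/(-1142) + K(-56)/(-38136) = 49579/(-1142) + (-56)**2/(-38136) = 49579*(-1/1142) + 3136*(-1/38136) = -49579/1142 - 56/681 = -33827251/777702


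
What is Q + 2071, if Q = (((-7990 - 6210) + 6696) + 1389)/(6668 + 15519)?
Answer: 45943162/22187 ≈ 2070.7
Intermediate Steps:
Q = -6115/22187 (Q = ((-14200 + 6696) + 1389)/22187 = (-7504 + 1389)*(1/22187) = -6115*1/22187 = -6115/22187 ≈ -0.27561)
Q + 2071 = -6115/22187 + 2071 = 45943162/22187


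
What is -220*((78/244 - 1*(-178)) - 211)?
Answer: 438570/61 ≈ 7189.7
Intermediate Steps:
-220*((78/244 - 1*(-178)) - 211) = -220*((78*(1/244) + 178) - 211) = -220*((39/122 + 178) - 211) = -220*(21755/122 - 211) = -220*(-3987/122) = 438570/61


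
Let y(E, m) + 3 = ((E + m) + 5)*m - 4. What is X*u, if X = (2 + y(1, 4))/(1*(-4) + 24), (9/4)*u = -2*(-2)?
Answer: 28/9 ≈ 3.1111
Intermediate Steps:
y(E, m) = -7 + m*(5 + E + m) (y(E, m) = -3 + (((E + m) + 5)*m - 4) = -3 + ((5 + E + m)*m - 4) = -3 + (m*(5 + E + m) - 4) = -3 + (-4 + m*(5 + E + m)) = -7 + m*(5 + E + m))
u = 16/9 (u = 4*(-2*(-2))/9 = (4/9)*4 = 16/9 ≈ 1.7778)
X = 7/4 (X = (2 + (-7 + 4² + 5*4 + 1*4))/(1*(-4) + 24) = (2 + (-7 + 16 + 20 + 4))/(-4 + 24) = (2 + 33)/20 = 35*(1/20) = 7/4 ≈ 1.7500)
X*u = (7/4)*(16/9) = 28/9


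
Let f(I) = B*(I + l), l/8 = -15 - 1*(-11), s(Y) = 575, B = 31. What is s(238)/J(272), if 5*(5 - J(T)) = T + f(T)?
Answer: -2875/7687 ≈ -0.37401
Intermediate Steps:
l = -32 (l = 8*(-15 - 1*(-11)) = 8*(-15 + 11) = 8*(-4) = -32)
f(I) = -992 + 31*I (f(I) = 31*(I - 32) = 31*(-32 + I) = -992 + 31*I)
J(T) = 1017/5 - 32*T/5 (J(T) = 5 - (T + (-992 + 31*T))/5 = 5 - (-992 + 32*T)/5 = 5 + (992/5 - 32*T/5) = 1017/5 - 32*T/5)
s(238)/J(272) = 575/(1017/5 - 32/5*272) = 575/(1017/5 - 8704/5) = 575/(-7687/5) = 575*(-5/7687) = -2875/7687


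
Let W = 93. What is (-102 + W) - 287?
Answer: -296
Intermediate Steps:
(-102 + W) - 287 = (-102 + 93) - 287 = -9 - 287 = -296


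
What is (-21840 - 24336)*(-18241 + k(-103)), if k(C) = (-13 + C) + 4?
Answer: 847468128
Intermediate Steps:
k(C) = -9 + C
(-21840 - 24336)*(-18241 + k(-103)) = (-21840 - 24336)*(-18241 + (-9 - 103)) = -46176*(-18241 - 112) = -46176*(-18353) = 847468128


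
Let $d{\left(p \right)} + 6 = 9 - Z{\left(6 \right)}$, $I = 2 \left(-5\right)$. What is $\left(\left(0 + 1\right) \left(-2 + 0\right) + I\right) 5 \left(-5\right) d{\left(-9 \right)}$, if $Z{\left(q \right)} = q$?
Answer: $-900$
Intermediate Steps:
$I = -10$
$d{\left(p \right)} = -3$ ($d{\left(p \right)} = -6 + \left(9 - 6\right) = -6 + 3 = -3$)
$\left(\left(0 + 1\right) \left(-2 + 0\right) + I\right) 5 \left(-5\right) d{\left(-9 \right)} = \left(\left(0 + 1\right) \left(-2 + 0\right) - 10\right) 5 \left(-5\right) \left(-3\right) = \left(1 \left(-2\right) - 10\right) \left(-25\right) \left(-3\right) = \left(-2 - 10\right) \left(-25\right) \left(-3\right) = \left(-12\right) \left(-25\right) \left(-3\right) = 300 \left(-3\right) = -900$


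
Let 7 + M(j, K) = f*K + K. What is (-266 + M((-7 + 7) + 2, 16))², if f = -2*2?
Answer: 103041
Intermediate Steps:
f = -4
M(j, K) = -7 - 3*K (M(j, K) = -7 + (-4*K + K) = -7 - 3*K)
(-266 + M((-7 + 7) + 2, 16))² = (-266 + (-7 - 3*16))² = (-266 + (-7 - 48))² = (-266 - 55)² = (-321)² = 103041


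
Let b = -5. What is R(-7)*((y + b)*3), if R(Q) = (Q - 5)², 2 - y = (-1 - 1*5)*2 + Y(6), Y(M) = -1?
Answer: 4320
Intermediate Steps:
y = 15 (y = 2 - ((-1 - 1*5)*2 - 1) = 2 - ((-1 - 5)*2 - 1) = 2 - (-6*2 - 1) = 2 - (-12 - 1) = 2 - 1*(-13) = 2 + 13 = 15)
R(Q) = (-5 + Q)²
R(-7)*((y + b)*3) = (-5 - 7)²*((15 - 5)*3) = (-12)²*(10*3) = 144*30 = 4320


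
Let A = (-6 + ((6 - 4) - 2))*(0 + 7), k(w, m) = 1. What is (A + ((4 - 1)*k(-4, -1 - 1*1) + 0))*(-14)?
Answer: 546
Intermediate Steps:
A = -42 (A = (-6 + (2 - 2))*7 = (-6 + 0)*7 = -6*7 = -42)
(A + ((4 - 1)*k(-4, -1 - 1*1) + 0))*(-14) = (-42 + ((4 - 1)*1 + 0))*(-14) = (-42 + (3*1 + 0))*(-14) = (-42 + (3 + 0))*(-14) = (-42 + 3)*(-14) = -39*(-14) = 546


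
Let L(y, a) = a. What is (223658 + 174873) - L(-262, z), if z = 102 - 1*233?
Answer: 398662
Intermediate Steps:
z = -131 (z = 102 - 233 = -131)
(223658 + 174873) - L(-262, z) = (223658 + 174873) - 1*(-131) = 398531 + 131 = 398662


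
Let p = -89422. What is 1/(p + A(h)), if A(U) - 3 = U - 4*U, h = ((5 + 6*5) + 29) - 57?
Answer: -1/89440 ≈ -1.1181e-5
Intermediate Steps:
h = 7 (h = ((5 + 30) + 29) - 57 = (35 + 29) - 57 = 64 - 57 = 7)
A(U) = 3 - 3*U (A(U) = 3 + (U - 4*U) = 3 - 3*U)
1/(p + A(h)) = 1/(-89422 + (3 - 3*7)) = 1/(-89422 + (3 - 21)) = 1/(-89422 - 18) = 1/(-89440) = -1/89440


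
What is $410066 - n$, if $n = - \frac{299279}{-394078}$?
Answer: $\frac{161597689869}{394078} \approx 4.1007 \cdot 10^{5}$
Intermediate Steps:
$n = \frac{299279}{394078}$ ($n = \left(-299279\right) \left(- \frac{1}{394078}\right) = \frac{299279}{394078} \approx 0.75944$)
$410066 - n = 410066 - \frac{299279}{394078} = \frac{161597689869}{394078}$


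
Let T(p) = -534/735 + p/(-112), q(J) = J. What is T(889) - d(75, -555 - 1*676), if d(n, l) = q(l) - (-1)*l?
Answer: 9617077/3920 ≈ 2453.3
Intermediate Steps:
T(p) = -178/245 - p/112 (T(p) = -534*1/735 + p*(-1/112) = -178/245 - p/112)
d(n, l) = 2*l (d(n, l) = l - (-1)*l = l + l = 2*l)
T(889) - d(75, -555 - 1*676) = (-178/245 - 1/112*889) - 2*(-555 - 1*676) = (-178/245 - 127/16) - 2*(-555 - 676) = -33963/3920 - 2*(-1231) = -33963/3920 - 1*(-2462) = -33963/3920 + 2462 = 9617077/3920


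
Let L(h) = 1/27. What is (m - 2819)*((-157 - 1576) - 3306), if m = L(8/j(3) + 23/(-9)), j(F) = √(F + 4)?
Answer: 383528368/27 ≈ 1.4205e+7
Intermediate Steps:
j(F) = √(4 + F)
L(h) = 1/27
m = 1/27 ≈ 0.037037
(m - 2819)*((-157 - 1576) - 3306) = (1/27 - 2819)*((-157 - 1576) - 3306) = -76112*(-1733 - 3306)/27 = -76112/27*(-5039) = 383528368/27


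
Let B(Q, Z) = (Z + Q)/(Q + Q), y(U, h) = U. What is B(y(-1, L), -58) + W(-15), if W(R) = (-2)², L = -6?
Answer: 67/2 ≈ 33.500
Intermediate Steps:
B(Q, Z) = (Q + Z)/(2*Q) (B(Q, Z) = (Q + Z)/((2*Q)) = (Q + Z)*(1/(2*Q)) = (Q + Z)/(2*Q))
W(R) = 4
B(y(-1, L), -58) + W(-15) = (½)*(-1 - 58)/(-1) + 4 = (½)*(-1)*(-59) + 4 = 59/2 + 4 = 67/2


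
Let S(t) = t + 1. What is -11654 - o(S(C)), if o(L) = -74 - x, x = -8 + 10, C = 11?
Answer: -11578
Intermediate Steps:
x = 2
S(t) = 1 + t
o(L) = -76 (o(L) = -74 - 1*2 = -74 - 2 = -76)
-11654 - o(S(C)) = -11654 - 1*(-76) = -11654 + 76 = -11578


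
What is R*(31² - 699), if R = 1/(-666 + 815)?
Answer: 262/149 ≈ 1.7584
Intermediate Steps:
R = 1/149 ≈ 0.0067114
R*(31² - 699) = (31² - 699)/149 = (961 - 699)/149 = (1/149)*262 = 262/149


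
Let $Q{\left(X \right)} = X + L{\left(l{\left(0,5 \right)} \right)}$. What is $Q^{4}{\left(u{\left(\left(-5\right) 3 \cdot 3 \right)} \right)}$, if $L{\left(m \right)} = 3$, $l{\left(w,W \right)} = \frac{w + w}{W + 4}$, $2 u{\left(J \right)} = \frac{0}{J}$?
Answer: $81$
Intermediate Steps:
$u{\left(J \right)} = 0$ ($u{\left(J \right)} = \frac{0 \frac{1}{J}}{2} = \frac{1}{2} \cdot 0 = 0$)
$l{\left(w,W \right)} = \frac{2 w}{4 + W}$
$Q{\left(X \right)} = 3 + X$ ($Q{\left(X \right)} = X + 3 = 3 + X$)
$Q^{4}{\left(u{\left(\left(-5\right) 3 \cdot 3 \right)} \right)} = \left(3 + 0\right)^{4} = 3^{4} = 81$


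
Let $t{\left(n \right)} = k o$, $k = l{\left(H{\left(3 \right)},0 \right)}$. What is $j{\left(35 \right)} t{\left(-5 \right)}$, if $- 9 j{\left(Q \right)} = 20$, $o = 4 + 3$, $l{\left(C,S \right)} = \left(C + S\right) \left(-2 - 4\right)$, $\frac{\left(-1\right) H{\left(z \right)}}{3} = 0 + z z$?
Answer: $-2520$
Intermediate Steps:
$H{\left(z \right)} = - 3 z^{2}$ ($H{\left(z \right)} = - 3 \left(0 + z z\right) = - 3 \left(0 + z^{2}\right) = - 3 z^{2}$)
$l{\left(C,S \right)} = - 6 C - 6 S$ ($l{\left(C,S \right)} = \left(C + S\right) \left(-6\right) = - 6 C - 6 S$)
$o = 7$
$j{\left(Q \right)} = - \frac{20}{9}$ ($j{\left(Q \right)} = \left(- \frac{1}{9}\right) 20 = - \frac{20}{9}$)
$k = 162$ ($k = - 6 \left(- 3 \cdot 3^{2}\right) - 0 = - 6 \left(\left(-3\right) 9\right) + 0 = \left(-6\right) \left(-27\right) + 0 = 162 + 0 = 162$)
$t{\left(n \right)} = 1134$ ($t{\left(n \right)} = 162 \cdot 7 = 1134$)
$j{\left(35 \right)} t{\left(-5 \right)} = \left(- \frac{20}{9}\right) 1134 = -2520$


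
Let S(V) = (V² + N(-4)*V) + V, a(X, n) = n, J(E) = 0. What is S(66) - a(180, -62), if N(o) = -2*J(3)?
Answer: 4484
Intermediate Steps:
N(o) = 0 (N(o) = -2*0 = 0)
S(V) = V + V² (S(V) = (V² + 0*V) + V = (V² + 0) + V = V² + V = V + V²)
S(66) - a(180, -62) = 66*(1 + 66) - 1*(-62) = 66*67 + 62 = 4422 + 62 = 4484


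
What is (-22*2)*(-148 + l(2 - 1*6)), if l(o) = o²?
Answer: 5808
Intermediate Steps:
(-22*2)*(-148 + l(2 - 1*6)) = (-22*2)*(-148 + (2 - 1*6)²) = -44*(-148 + (2 - 6)²) = -44*(-148 + (-4)²) = -44*(-148 + 16) = -44*(-132) = 5808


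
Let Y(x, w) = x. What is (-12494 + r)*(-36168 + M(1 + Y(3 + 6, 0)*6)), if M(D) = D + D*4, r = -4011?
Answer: 592413965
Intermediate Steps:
M(D) = 5*D (M(D) = D + 4*D = 5*D)
(-12494 + r)*(-36168 + M(1 + Y(3 + 6, 0)*6)) = (-12494 - 4011)*(-36168 + 5*(1 + (3 + 6)*6)) = -16505*(-36168 + 5*(1 + 9*6)) = -16505*(-36168 + 5*(1 + 54)) = -16505*(-36168 + 5*55) = -16505*(-36168 + 275) = -16505*(-35893) = 592413965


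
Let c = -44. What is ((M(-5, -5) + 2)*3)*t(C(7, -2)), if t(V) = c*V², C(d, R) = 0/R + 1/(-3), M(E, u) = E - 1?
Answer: 176/3 ≈ 58.667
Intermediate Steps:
M(E, u) = -1 + E
C(d, R) = -⅓ (C(d, R) = 0 + 1*(-⅓) = 0 - ⅓ = -⅓)
t(V) = -44*V²
((M(-5, -5) + 2)*3)*t(C(7, -2)) = (((-1 - 5) + 2)*3)*(-44*(-⅓)²) = ((-6 + 2)*3)*(-44*⅑) = -4*3*(-44/9) = -12*(-44/9) = 176/3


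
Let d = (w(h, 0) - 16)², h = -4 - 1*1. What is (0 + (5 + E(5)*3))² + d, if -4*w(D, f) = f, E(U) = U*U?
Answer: 6656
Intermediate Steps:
E(U) = U²
h = -5 (h = -4 - 1 = -5)
w(D, f) = -f/4
d = 256 (d = (-¼*0 - 16)² = (0 - 16)² = (-16)² = 256)
(0 + (5 + E(5)*3))² + d = (0 + (5 + 5²*3))² + 256 = (0 + (5 + 25*3))² + 256 = (0 + (5 + 75))² + 256 = (0 + 80)² + 256 = 80² + 256 = 6400 + 256 = 6656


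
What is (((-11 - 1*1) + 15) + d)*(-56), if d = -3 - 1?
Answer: 56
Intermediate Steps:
d = -4
(((-11 - 1*1) + 15) + d)*(-56) = (((-11 - 1*1) + 15) - 4)*(-56) = (((-11 - 1) + 15) - 4)*(-56) = ((-12 + 15) - 4)*(-56) = (3 - 4)*(-56) = -1*(-56) = 56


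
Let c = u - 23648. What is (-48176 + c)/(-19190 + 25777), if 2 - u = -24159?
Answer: -6809/941 ≈ -7.2359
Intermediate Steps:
u = 24161 (u = 2 - 1*(-24159) = 2 + 24159 = 24161)
c = 513 (c = 24161 - 23648 = 513)
(-48176 + c)/(-19190 + 25777) = (-48176 + 513)/(-19190 + 25777) = -47663/6587 = -47663*1/6587 = -6809/941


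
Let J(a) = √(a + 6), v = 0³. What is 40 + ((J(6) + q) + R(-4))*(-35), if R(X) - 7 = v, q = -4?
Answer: -65 - 70*√3 ≈ -186.24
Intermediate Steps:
v = 0
R(X) = 7 (R(X) = 7 + 0 = 7)
J(a) = √(6 + a)
40 + ((J(6) + q) + R(-4))*(-35) = 40 + ((√(6 + 6) - 4) + 7)*(-35) = 40 + ((√12 - 4) + 7)*(-35) = 40 + ((2*√3 - 4) + 7)*(-35) = 40 + ((-4 + 2*√3) + 7)*(-35) = 40 + (3 + 2*√3)*(-35) = 40 + (-105 - 70*√3) = -65 - 70*√3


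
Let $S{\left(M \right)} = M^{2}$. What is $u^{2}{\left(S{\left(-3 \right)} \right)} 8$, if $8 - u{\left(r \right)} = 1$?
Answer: $392$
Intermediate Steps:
$u{\left(r \right)} = 7$ ($u{\left(r \right)} = 8 - 1 = 7$)
$u^{2}{\left(S{\left(-3 \right)} \right)} 8 = 7^{2} \cdot 8 = 49 \cdot 8 = 392$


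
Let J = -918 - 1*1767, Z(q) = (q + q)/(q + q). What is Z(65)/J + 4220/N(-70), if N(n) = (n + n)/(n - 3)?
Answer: 41357048/18795 ≈ 2200.4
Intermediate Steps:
Z(q) = 1 (Z(q) = (2*q)/((2*q)) = (2*q)*(1/(2*q)) = 1)
N(n) = 2*n/(-3 + n) (N(n) = (2*n)/(-3 + n) = 2*n/(-3 + n))
J = -2685 (J = -918 - 1767 = -2685)
Z(65)/J + 4220/N(-70) = 1/(-2685) + 4220/((2*(-70)/(-3 - 70))) = 1*(-1/2685) + 4220/((2*(-70)/(-73))) = -1/2685 + 4220/((2*(-70)*(-1/73))) = -1/2685 + 4220/(140/73) = -1/2685 + 4220*(73/140) = -1/2685 + 15403/7 = 41357048/18795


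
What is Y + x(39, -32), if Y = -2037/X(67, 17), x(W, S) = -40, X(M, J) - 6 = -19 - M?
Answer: -1163/80 ≈ -14.538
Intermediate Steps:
X(M, J) = -13 - M (X(M, J) = 6 + (-19 - M) = -13 - M)
Y = 2037/80 (Y = -2037/(-13 - 1*67) = -2037/(-13 - 67) = -2037/(-80) = -2037*(-1/80) = 2037/80 ≈ 25.462)
Y + x(39, -32) = 2037/80 - 40 = -1163/80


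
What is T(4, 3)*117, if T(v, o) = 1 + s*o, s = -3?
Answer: -936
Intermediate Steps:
T(v, o) = 1 - 3*o
T(4, 3)*117 = (1 - 3*3)*117 = (1 - 9)*117 = -8*117 = -936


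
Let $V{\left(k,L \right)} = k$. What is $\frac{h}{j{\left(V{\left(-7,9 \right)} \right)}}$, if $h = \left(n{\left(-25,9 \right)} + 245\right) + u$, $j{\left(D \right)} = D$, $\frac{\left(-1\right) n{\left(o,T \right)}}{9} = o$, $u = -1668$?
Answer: $\frac{1198}{7} \approx 171.14$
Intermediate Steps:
$n{\left(o,T \right)} = - 9 o$
$h = -1198$ ($h = \left(\left(-9\right) \left(-25\right) + 245\right) - 1668 = \left(225 + 245\right) - 1668 = 470 - 1668 = -1198$)
$\frac{h}{j{\left(V{\left(-7,9 \right)} \right)}} = - \frac{1198}{-7} = \left(-1198\right) \left(- \frac{1}{7}\right) = \frac{1198}{7}$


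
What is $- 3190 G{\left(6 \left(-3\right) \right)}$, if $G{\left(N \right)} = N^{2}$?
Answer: $-1033560$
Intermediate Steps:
$- 3190 G{\left(6 \left(-3\right) \right)} = - 3190 \left(6 \left(-3\right)\right)^{2} = - 3190 \left(-18\right)^{2} = \left(-3190\right) 324 = -1033560$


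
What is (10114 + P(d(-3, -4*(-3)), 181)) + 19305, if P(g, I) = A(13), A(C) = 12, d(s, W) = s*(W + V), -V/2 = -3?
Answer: 29431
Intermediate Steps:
V = 6 (V = -2*(-3) = 6)
d(s, W) = s*(6 + W) (d(s, W) = s*(W + 6) = s*(6 + W))
P(g, I) = 12
(10114 + P(d(-3, -4*(-3)), 181)) + 19305 = (10114 + 12) + 19305 = 10126 + 19305 = 29431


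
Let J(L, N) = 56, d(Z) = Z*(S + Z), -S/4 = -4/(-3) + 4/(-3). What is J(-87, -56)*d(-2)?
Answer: 224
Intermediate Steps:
S = 0 (S = -4*(-4/(-3) + 4/(-3)) = -4*(-4*(-⅓) + 4*(-⅓)) = -4*(4/3 - 4/3) = -4*0 = 0)
d(Z) = Z² (d(Z) = Z*(0 + Z) = Z*Z = Z²)
J(-87, -56)*d(-2) = 56*(-2)² = 56*4 = 224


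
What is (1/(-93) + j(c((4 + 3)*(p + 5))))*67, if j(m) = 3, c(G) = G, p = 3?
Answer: 18626/93 ≈ 200.28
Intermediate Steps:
(1/(-93) + j(c((4 + 3)*(p + 5))))*67 = (1/(-93) + 3)*67 = (-1/93 + 3)*67 = (278/93)*67 = 18626/93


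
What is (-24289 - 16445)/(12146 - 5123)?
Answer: -13578/2341 ≈ -5.8001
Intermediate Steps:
(-24289 - 16445)/(12146 - 5123) = -40734/7023 = -40734*1/7023 = -13578/2341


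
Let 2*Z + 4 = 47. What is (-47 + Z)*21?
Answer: -1071/2 ≈ -535.50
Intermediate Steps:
Z = 43/2 (Z = -2 + (1/2)*47 = -2 + 47/2 = 43/2 ≈ 21.500)
(-47 + Z)*21 = (-47 + 43/2)*21 = -51/2*21 = -1071/2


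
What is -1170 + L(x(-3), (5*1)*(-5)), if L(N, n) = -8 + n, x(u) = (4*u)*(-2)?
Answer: -1203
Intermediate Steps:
x(u) = -8*u
-1170 + L(x(-3), (5*1)*(-5)) = -1170 + (-8 + (5*1)*(-5)) = -1170 + (-8 + 5*(-5)) = -1170 + (-8 - 25) = -1170 - 33 = -1203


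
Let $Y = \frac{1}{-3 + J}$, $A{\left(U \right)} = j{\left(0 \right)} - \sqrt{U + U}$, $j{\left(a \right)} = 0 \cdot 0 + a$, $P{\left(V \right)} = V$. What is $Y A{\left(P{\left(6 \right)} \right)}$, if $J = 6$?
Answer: $- \frac{2 \sqrt{3}}{3} \approx -1.1547$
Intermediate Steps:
$j{\left(a \right)} = a$ ($j{\left(a \right)} = 0 + a = a$)
$A{\left(U \right)} = - \sqrt{2} \sqrt{U}$ ($A{\left(U \right)} = 0 - \sqrt{U + U} = 0 - \sqrt{2 U} = 0 - \sqrt{2} \sqrt{U} = - \sqrt{2} \sqrt{U}$)
$Y = \frac{1}{3}$ ($Y = \frac{1}{-3 + 6} = \frac{1}{3} \approx 0.33333$)
$Y A{\left(P{\left(6 \right)} \right)} = \frac{\left(-1\right) \sqrt{2} \sqrt{6}}{3} = \frac{\left(-2\right) \sqrt{3}}{3} = - \frac{2 \sqrt{3}}{3}$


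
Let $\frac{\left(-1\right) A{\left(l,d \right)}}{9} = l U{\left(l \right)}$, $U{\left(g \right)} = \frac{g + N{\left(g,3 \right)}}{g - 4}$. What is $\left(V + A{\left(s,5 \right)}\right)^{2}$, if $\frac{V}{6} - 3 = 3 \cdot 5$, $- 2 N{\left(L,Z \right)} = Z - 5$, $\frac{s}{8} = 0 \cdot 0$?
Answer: $11664$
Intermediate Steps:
$s = 0$ ($s = 8 \cdot 0 \cdot 0 = 8 \cdot 0 = 0$)
$N{\left(L,Z \right)} = \frac{5}{2} - \frac{Z}{2}$ ($N{\left(L,Z \right)} = - \frac{Z - 5}{2} = - \frac{-5 + Z}{2} = \frac{5}{2} - \frac{Z}{2}$)
$V = 108$ ($V = 18 + 6 \cdot 3 \cdot 5 = 18 + 6 \cdot 15 = 18 + 90 = 108$)
$U{\left(g \right)} = \frac{1 + g}{-4 + g}$ ($U{\left(g \right)} = \frac{g + \left(\frac{5}{2} - \frac{3}{2}\right)}{g - 4} = \frac{g + \left(\frac{5}{2} - \frac{3}{2}\right)}{-4 + g} = \frac{g + 1}{-4 + g} = \frac{1 + g}{-4 + g}$)
$A{\left(l,d \right)} = - \frac{9 l \left(1 + l\right)}{-4 + l}$ ($A{\left(l,d \right)} = - 9 l \frac{1 + l}{-4 + l} = - 9 \frac{l \left(1 + l\right)}{-4 + l} = - \frac{9 l \left(1 + l\right)}{-4 + l}$)
$\left(V + A{\left(s,5 \right)}\right)^{2} = \left(108 - \frac{0 \left(1 + 0\right)}{-4 + 0}\right)^{2} = \left(108 - 0 \frac{1}{-4} \cdot 1\right)^{2} = \left(108 - 0 \left(- \frac{1}{4}\right) 1\right)^{2} = \left(108 + 0\right)^{2} = 108^{2} = 11664$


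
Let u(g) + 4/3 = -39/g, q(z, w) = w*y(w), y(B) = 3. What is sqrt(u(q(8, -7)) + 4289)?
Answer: 4*sqrt(118230)/21 ≈ 65.495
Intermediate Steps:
q(z, w) = 3*w (q(z, w) = w*3 = 3*w)
u(g) = -4/3 - 39/g
sqrt(u(q(8, -7)) + 4289) = sqrt((-4/3 - 39/(3*(-7))) + 4289) = sqrt((-4/3 - 39/(-21)) + 4289) = sqrt((-4/3 - 39*(-1/21)) + 4289) = sqrt((-4/3 + 13/7) + 4289) = sqrt(11/21 + 4289) = sqrt(90080/21) = 4*sqrt(118230)/21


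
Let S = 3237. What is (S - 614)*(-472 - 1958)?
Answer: -6373890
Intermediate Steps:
(S - 614)*(-472 - 1958) = (3237 - 614)*(-472 - 1958) = 2623*(-2430) = -6373890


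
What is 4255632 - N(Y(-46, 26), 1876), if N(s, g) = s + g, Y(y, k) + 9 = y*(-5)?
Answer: 4253535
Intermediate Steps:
Y(y, k) = -9 - 5*y (Y(y, k) = -9 + y*(-5) = -9 - 5*y)
N(s, g) = g + s
4255632 - N(Y(-46, 26), 1876) = 4255632 - (1876 + (-9 - 5*(-46))) = 4255632 - (1876 + (-9 + 230)) = 4255632 - (1876 + 221) = 4255632 - 1*2097 = 4255632 - 2097 = 4253535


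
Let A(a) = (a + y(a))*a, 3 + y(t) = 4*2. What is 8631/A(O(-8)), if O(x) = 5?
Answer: 8631/50 ≈ 172.62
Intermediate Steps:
y(t) = 5 (y(t) = -3 + 4*2 = -3 + 8 = 5)
A(a) = a*(5 + a) (A(a) = (a + 5)*a = (5 + a)*a = a*(5 + a))
8631/A(O(-8)) = 8631/((5*(5 + 5))) = 8631/((5*10)) = 8631/50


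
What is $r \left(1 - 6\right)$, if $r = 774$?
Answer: $-3870$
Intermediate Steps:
$r \left(1 - 6\right) = 774 \left(1 - 6\right) = 774 \left(-5\right) = -3870$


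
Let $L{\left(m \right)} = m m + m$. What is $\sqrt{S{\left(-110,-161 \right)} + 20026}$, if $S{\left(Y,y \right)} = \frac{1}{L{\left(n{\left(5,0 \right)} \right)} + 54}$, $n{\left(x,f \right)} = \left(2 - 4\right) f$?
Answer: $\frac{\sqrt{6488430}}{18} \approx 141.51$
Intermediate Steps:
$n{\left(x,f \right)} = - 2 f$
$L{\left(m \right)} = m + m^{2}$ ($L{\left(m \right)} = m^{2} + m = m + m^{2}$)
$S{\left(Y,y \right)} = \frac{1}{54}$ ($S{\left(Y,y \right)} = \frac{1}{\left(-2\right) 0 \left(1 - 0\right) + 54} = \frac{1}{0 \left(1 + 0\right) + 54} = \frac{1}{0 \cdot 1 + 54} = \frac{1}{0 + 54} = \frac{1}{54}$)
$\sqrt{S{\left(-110,-161 \right)} + 20026} = \sqrt{\frac{1}{54} + 20026} = \sqrt{\frac{1081405}{54}} = \frac{\sqrt{6488430}}{18}$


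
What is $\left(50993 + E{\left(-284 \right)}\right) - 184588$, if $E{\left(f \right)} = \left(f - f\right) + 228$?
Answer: $-133367$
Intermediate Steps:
$E{\left(f \right)} = 228$ ($E{\left(f \right)} = 0 + 228 = 228$)
$\left(50993 + E{\left(-284 \right)}\right) - 184588 = \left(50993 + 228\right) - 184588 = 51221 - 184588 = -133367$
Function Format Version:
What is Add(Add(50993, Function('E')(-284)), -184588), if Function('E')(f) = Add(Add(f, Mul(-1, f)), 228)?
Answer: -133367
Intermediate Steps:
Function('E')(f) = 228 (Function('E')(f) = Add(0, 228) = 228)
Add(Add(50993, Function('E')(-284)), -184588) = Add(Add(50993, 228), -184588) = Add(51221, -184588) = -133367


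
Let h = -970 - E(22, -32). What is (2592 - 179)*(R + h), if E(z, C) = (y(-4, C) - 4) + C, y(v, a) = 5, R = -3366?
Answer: -10387965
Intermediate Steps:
E(z, C) = 1 + C (E(z, C) = (5 - 4) + C = 1 + C)
h = -939 (h = -970 - (1 - 32) = -970 - 1*(-31) = -970 + 31 = -939)
(2592 - 179)*(R + h) = (2592 - 179)*(-3366 - 939) = 2413*(-4305) = -10387965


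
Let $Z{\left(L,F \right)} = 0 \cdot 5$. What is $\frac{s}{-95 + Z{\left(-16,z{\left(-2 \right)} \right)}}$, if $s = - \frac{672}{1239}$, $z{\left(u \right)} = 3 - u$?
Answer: $\frac{32}{5605} \approx 0.0057092$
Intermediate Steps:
$Z{\left(L,F \right)} = 0$
$s = - \frac{32}{59}$ ($s = \left(-672\right) \frac{1}{1239} = - \frac{32}{59} \approx -0.54237$)
$\frac{s}{-95 + Z{\left(-16,z{\left(-2 \right)} \right)}} = - \frac{32}{59 \left(-95 + 0\right)} = - \frac{32}{59 \left(-95\right)} = \left(- \frac{32}{59}\right) \left(- \frac{1}{95}\right) = \frac{32}{5605}$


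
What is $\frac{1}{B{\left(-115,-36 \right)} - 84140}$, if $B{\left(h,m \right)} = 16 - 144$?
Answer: $- \frac{1}{84268} \approx -1.1867 \cdot 10^{-5}$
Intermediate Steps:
$B{\left(h,m \right)} = -128$
$\frac{1}{B{\left(-115,-36 \right)} - 84140} = \frac{1}{-128 - 84140} = \frac{1}{-84268} = - \frac{1}{84268}$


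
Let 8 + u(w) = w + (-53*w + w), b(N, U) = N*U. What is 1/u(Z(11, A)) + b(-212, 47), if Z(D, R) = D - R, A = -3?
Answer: -7194009/722 ≈ -9964.0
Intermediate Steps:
u(w) = -8 - 51*w (u(w) = -8 + (w + (-53*w + w)) = -8 + (w - 52*w) = -8 - 51*w)
1/u(Z(11, A)) + b(-212, 47) = 1/(-8 - 51*(11 - 1*(-3))) - 212*47 = 1/(-8 - 51*(11 + 3)) - 9964 = 1/(-8 - 51*14) - 9964 = 1/(-8 - 714) - 9964 = 1/(-722) - 9964 = -1/722 - 9964 = -7194009/722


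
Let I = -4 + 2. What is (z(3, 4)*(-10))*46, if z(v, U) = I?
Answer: 920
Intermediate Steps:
I = -2
z(v, U) = -2
(z(3, 4)*(-10))*46 = -2*(-10)*46 = 20*46 = 920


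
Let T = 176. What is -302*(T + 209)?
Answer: -116270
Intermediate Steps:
-302*(T + 209) = -302*(176 + 209) = -302*385 = -116270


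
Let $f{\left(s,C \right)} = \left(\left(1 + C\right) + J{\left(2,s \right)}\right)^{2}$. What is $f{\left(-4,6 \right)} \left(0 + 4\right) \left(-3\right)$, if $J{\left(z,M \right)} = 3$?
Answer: $-1200$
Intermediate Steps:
$f{\left(s,C \right)} = \left(4 + C\right)^{2}$ ($f{\left(s,C \right)} = \left(\left(1 + C\right) + 3\right)^{2} = \left(4 + C\right)^{2}$)
$f{\left(-4,6 \right)} \left(0 + 4\right) \left(-3\right) = \left(4 + 6\right)^{2} \left(0 + 4\right) \left(-3\right) = 10^{2} \cdot 4 \left(-3\right) = 100 \cdot 4 \left(-3\right) = 400 \left(-3\right) = -1200$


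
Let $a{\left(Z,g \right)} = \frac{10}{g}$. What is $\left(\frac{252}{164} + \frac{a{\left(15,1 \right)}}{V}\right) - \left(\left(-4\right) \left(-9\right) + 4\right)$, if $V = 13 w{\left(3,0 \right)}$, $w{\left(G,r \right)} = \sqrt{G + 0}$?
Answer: $- \frac{1577}{41} + \frac{10 \sqrt{3}}{39} \approx -38.019$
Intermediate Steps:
$w{\left(G,r \right)} = \sqrt{G}$
$V = 13 \sqrt{3} \approx 22.517$
$\left(\frac{252}{164} + \frac{a{\left(15,1 \right)}}{V}\right) - \left(\left(-4\right) \left(-9\right) + 4\right) = \left(\frac{252}{164} + \frac{10 \cdot 1^{-1}}{13 \sqrt{3}}\right) - \left(\left(-4\right) \left(-9\right) + 4\right) = \left(252 \cdot \frac{1}{164} + 10 \cdot 1 \frac{\sqrt{3}}{39}\right) - \left(36 + 4\right) = \left(\frac{63}{41} + 10 \frac{\sqrt{3}}{39}\right) - 40 = \left(\frac{63}{41} + \frac{10 \sqrt{3}}{39}\right) - 40 = - \frac{1577}{41} + \frac{10 \sqrt{3}}{39}$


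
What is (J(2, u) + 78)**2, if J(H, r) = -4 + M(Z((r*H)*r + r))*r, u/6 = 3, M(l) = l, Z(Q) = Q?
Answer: 145491844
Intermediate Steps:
u = 18 (u = 6*3 = 18)
J(H, r) = -4 + r*(r + H*r**2) (J(H, r) = -4 + ((r*H)*r + r)*r = -4 + ((H*r)*r + r)*r = -4 + (H*r**2 + r)*r = -4 + (r + H*r**2)*r = -4 + r*(r + H*r**2))
(J(2, u) + 78)**2 = ((-4 + 18**2*(1 + 2*18)) + 78)**2 = ((-4 + 324*(1 + 36)) + 78)**2 = ((-4 + 324*37) + 78)**2 = ((-4 + 11988) + 78)**2 = (11984 + 78)**2 = 12062**2 = 145491844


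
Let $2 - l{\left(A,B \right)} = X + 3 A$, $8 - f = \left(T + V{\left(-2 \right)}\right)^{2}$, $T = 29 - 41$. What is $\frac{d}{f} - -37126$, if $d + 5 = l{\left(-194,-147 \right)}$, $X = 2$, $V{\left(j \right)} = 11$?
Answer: $\frac{260459}{7} \approx 37208.0$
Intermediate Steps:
$T = -12$
$f = 7$ ($f = 8 - \left(-12 + 11\right)^{2} = 8 - \left(-1\right)^{2} = 8 - 1 = 7$)
$l{\left(A,B \right)} = - 3 A$ ($l{\left(A,B \right)} = 2 - \left(2 + 3 A\right) = - 3 A$)
$d = 577$ ($d = -5 - -582 = -5 + 582 = 577$)
$\frac{d}{f} - -37126 = \frac{577}{7} - -37126 = 577 \cdot \frac{1}{7} + 37126 = \frac{577}{7} + 37126 = \frac{260459}{7}$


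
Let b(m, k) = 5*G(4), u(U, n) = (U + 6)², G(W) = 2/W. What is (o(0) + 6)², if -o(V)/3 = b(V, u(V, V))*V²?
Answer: 36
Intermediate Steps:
u(U, n) = (6 + U)²
b(m, k) = 5/2 (b(m, k) = 5*(2/4) = 5*(2*(¼)) = 5*(½) = 5/2)
o(V) = -15*V²/2
(o(0) + 6)² = (-15/2*0² + 6)² = (-15/2*0 + 6)² = (0 + 6)² = 6² = 36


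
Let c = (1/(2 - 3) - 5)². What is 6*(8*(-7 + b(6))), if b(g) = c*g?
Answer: 10032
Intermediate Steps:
c = 36 (c = (1/(-1) - 5)² = (-1 - 5)² = (-6)² = 36)
b(g) = 36*g
6*(8*(-7 + b(6))) = 6*(8*(-7 + 36*6)) = 6*(8*(-7 + 216)) = 6*(8*209) = 6*1672 = 10032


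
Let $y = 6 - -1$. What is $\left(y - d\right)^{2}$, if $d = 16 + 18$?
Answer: $729$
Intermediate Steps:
$d = 34$
$y = 7$ ($y = 6 + 1 = 7$)
$\left(y - d\right)^{2} = \left(7 - 34\right)^{2} = \left(-27\right)^{2} = 729$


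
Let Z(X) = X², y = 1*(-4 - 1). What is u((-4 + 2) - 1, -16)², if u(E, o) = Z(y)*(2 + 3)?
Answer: 15625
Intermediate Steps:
y = -5 (y = 1*(-5) = -5)
u(E, o) = 125 (u(E, o) = (-5)²*(2 + 3) = 25*5 = 125)
u((-4 + 2) - 1, -16)² = 125² = 15625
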